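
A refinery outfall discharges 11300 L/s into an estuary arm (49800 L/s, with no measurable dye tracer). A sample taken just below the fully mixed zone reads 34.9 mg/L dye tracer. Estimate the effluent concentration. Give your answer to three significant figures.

189 mg/L

Mass balance: 49800·0 + 11300·Cₑ = 61100·34.90
→ Cₑ = (61100·34.90 − 49800·0) / 11300 = 188.7 mg/L.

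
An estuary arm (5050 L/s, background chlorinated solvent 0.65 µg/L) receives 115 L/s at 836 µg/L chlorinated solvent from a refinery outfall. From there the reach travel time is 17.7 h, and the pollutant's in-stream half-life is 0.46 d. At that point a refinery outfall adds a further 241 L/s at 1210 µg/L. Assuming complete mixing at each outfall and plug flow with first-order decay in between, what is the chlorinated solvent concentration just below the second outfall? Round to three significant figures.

Flow-weighted average: C = (5050·0.6500 + 115.0·836.0) / 5165 = 99420/5165 = 19.25 µg/L; combined flow 5165 L/s.
Half-life 0.46 d → k = ln 2 / 0.46 = 1.507 d⁻¹.
Decay over the reach: 19.25·exp(−kt) = 19.25·0.3291 = 6.336 µg/L.
At the second outfall, C = (5165·6.336 + 241.0·1210) / (5165 + 241.0) = 60.00 µg/L.

60.0 µg/L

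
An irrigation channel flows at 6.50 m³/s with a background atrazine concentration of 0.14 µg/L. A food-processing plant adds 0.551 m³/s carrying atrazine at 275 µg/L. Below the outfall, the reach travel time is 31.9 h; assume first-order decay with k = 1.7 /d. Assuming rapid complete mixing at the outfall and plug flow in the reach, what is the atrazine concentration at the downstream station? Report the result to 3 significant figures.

Flow-weighted average: C = (6.500·0.1400 + 0.5510·275.0) / 7.051 = 152.4/7.051 = 21.62 µg/L.
Applying C = C₀e^(−kt): 21.62 × 0.1044 = 2.257 µg/L.

2.26 µg/L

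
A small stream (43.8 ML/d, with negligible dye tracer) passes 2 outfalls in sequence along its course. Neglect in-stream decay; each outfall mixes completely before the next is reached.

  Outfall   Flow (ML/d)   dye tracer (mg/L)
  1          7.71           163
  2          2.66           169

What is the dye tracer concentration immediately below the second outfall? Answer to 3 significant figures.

After outfall 1: Q = 43.80 + 7.710 = 51.51 ML/d; C = (43.80·0 + 7.710·163.0)/51.51 = 24.40 mg/L.
After outfall 2: Q = 51.51 + 2.660 = 54.17 ML/d; C = (51.51·24.40 + 2.660·169.0)/54.17 = 31.50 mg/L.

31.5 mg/L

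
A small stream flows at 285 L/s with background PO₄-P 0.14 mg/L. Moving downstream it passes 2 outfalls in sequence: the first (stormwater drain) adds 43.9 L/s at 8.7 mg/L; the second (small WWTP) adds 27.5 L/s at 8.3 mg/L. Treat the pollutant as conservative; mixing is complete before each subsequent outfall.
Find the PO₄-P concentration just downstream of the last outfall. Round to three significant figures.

1.82 mg/L

Outfall 1: combined Q = 328.9 L/s; C = (285.0·0.1400 + 43.90·8.700)/328.9 = 1.283 mg/L.
Outfall 2: combined Q = 356.4 L/s; C = (328.9·1.283 + 27.50·8.300)/356.4 = 1.824 mg/L.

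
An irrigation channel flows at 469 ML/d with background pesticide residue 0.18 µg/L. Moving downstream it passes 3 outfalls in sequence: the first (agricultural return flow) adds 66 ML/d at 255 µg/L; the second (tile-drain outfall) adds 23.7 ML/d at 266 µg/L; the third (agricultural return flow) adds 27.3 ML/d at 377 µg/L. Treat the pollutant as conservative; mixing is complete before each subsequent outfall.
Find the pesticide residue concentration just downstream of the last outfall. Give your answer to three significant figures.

57.2 µg/L

Below outfall 1: Q → 535.0 ML/d, C = (469.0·0.1800 + 66.00·255.0)/535.0 = 31.62 µg/L.
Below outfall 2: Q → 558.7 ML/d, C = (535.0·31.62 + 23.70·266.0)/558.7 = 41.56 µg/L.
Below outfall 3: Q → 586.0 ML/d, C = (558.7·41.56 + 27.30·377.0)/586.0 = 57.19 µg/L.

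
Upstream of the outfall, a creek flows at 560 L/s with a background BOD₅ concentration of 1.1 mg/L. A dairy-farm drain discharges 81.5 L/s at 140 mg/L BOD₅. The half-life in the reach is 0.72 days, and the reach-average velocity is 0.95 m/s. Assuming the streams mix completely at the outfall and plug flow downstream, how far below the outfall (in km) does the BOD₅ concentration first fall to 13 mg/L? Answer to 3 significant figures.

Flow-weighted average: C = (560.0·1.100 + 81.50·140.0) / 641.5 = 12030/641.5 = 18.75 mg/L.
Half-life 0.72 d → k = ln 2 / 0.72 = 0.9627 d⁻¹.
Set 18.75·exp(−k·t) = 13 → t = ln(18.75/13)/k = 32850 s = 9.126 h.
Distance = v·t = 0.95·32850 = 31210 m = 31.21 km.

31.2 km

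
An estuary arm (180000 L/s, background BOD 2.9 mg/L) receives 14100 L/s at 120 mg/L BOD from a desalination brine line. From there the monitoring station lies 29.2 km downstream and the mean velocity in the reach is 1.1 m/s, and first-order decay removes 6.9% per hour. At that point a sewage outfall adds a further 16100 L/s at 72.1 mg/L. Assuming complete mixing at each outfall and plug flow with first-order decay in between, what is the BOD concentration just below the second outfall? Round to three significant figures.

Mixed concentration C = ΣQC/ΣQ = (180000·2.900 + 14100·120.0) / 194100 = 2214000/194100 = 11.41 mg/L; combined flow 194100 L/s.
Travel time t = 29.2·1000 / 1.1 = 26550 s = 7.374 h.
6.9%/h lost → k = −ln(1 − 0.069) = 0.07150 h⁻¹.
Applying C = C₀e^(−kt): 11.41 × 0.5903 = 6.733 mg/L.
At the second outfall, C = (194100·6.733 + 16100·72.10) / (194100 + 16100) = 11.74 mg/L.

11.7 mg/L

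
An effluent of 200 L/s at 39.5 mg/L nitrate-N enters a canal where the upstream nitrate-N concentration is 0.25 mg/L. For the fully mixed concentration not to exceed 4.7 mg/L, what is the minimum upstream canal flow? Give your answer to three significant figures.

Set C_mix = 4.7: (Q·0.2500 + 200.0·39.50) / (Q + 200.0) = 4.7
→ Q = 200.0·(39.50 − 4.7)/(4.7 − 0.2500) = 1564 L/s.

1560 L/s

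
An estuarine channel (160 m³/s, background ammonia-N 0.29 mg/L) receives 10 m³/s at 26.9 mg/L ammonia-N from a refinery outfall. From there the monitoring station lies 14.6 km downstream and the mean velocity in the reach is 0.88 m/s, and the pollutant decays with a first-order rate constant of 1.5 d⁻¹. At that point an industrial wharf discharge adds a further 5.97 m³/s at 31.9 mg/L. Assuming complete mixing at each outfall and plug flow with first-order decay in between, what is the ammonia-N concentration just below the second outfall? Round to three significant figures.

2.43 mg/L

Conservation of mass: C = (160.0·0.2900 + 10.00·26.90) / 170.0 = 315.4/170.0 = 1.855 mg/L; combined flow 170.0 m³/s.
Travel time t = 14.6·1000 / 0.88 = 16590 s = 4.609 h.
Decay over the reach: 1.855·exp(−kt) = 1.855·0.7497 = 1.391 mg/L.
Second outfall: C = (170.0·1.391 + 5.970·31.90)/176.0 = 2.426 mg/L.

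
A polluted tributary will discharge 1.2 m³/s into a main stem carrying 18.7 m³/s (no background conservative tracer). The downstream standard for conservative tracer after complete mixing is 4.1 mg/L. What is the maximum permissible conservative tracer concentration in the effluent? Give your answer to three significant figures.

68.0 mg/L

At the limit, (Qr·Cr + Qe·Cₑ)/(Qr + Qe) = 4.1:
Cₑ = (19.90·4.1 − 18.70·0) / 1.200 = 67.99 mg/L.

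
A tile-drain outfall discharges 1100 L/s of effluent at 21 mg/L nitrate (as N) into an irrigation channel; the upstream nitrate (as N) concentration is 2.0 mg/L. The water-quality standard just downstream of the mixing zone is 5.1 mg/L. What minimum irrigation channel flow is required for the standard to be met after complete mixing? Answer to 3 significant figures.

Set C_mix = 5.1: (Q·2.000 + 1100·21.00) / (Q + 1100) = 5.1
→ Q = 1100·(21.00 − 5.1)/(5.1 − 2.000) = 5642 L/s.

5640 L/s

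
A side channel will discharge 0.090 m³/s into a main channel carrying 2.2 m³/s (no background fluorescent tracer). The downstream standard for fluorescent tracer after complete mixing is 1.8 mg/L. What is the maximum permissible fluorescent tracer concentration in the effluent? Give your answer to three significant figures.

At the limit, (Qr·Cr + Qe·Cₑ)/(Qr + Qe) = 1.8:
Cₑ = (2.290·1.8 − 2.200·0) / 0.09000 = 45.80 mg/L.

45.8 mg/L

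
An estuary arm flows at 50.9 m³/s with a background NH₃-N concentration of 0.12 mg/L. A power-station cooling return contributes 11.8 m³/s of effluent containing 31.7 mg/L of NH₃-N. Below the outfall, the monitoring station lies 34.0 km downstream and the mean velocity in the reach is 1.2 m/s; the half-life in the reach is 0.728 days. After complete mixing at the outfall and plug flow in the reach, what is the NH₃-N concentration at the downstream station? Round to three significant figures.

Mass balance: C = (50.90·0.1200 + 11.80·31.70) / 62.70 = 380.2/62.70 = 6.063 mg/L.
Travel time t = 34.0·1000 / 1.2 = 28330 s = 7.870 h.
Half-life 0.728 d → k = ln 2 / 0.728 = 0.9521 d⁻¹.
First-order decay: C = 6.063·exp(−k·t) = 6.063·0.7318 = 4.437 mg/L.

4.44 mg/L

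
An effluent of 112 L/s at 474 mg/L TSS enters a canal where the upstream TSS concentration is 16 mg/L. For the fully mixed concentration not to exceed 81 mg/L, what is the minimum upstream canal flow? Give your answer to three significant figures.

677 L/s

Set C_mix = 81: (Q·16.00 + 112.0·474.0) / (Q + 112.0) = 81
→ Q = 112.0·(474.0 − 81)/(81 − 16.00) = 677.2 L/s.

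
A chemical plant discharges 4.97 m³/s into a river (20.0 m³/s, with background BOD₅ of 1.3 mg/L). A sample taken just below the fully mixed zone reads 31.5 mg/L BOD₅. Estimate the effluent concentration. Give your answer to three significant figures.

Mass balance: 20.00·1.300 + 4.970·Cₑ = 24.97·31.50
→ Cₑ = (24.97·31.50 − 20.00·1.300) / 4.970 = 153.0 mg/L.

153 mg/L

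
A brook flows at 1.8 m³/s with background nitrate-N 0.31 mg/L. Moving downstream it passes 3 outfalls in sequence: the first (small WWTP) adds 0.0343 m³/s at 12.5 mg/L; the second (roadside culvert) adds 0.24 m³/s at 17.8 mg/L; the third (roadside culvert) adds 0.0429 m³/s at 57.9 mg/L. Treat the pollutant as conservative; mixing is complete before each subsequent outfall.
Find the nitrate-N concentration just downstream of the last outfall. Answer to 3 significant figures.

3.66 mg/L

After outfall 1: Q = 1.800 + 0.03430 = 1.834 m³/s; C = (1.800·0.3100 + 0.03430·12.50)/1.834 = 0.5379 mg/L.
After outfall 2: Q = 1.834 + 0.2400 = 2.074 m³/s; C = (1.834·0.5379 + 0.2400·17.80)/2.074 = 2.535 mg/L.
After outfall 3: Q = 2.074 + 0.04290 = 2.117 m³/s; C = (2.074·2.535 + 0.04290·57.90)/2.117 = 3.657 mg/L.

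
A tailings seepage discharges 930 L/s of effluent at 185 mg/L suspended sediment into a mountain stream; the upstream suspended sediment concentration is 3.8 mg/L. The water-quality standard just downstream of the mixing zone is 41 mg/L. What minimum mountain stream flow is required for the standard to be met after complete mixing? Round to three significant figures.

Set C_mix = 41: (Q·3.800 + 930.0·185.0) / (Q + 930.0) = 41
→ Q = 930.0·(185.0 − 41)/(41 − 3.800) = 3600 L/s.

3600 L/s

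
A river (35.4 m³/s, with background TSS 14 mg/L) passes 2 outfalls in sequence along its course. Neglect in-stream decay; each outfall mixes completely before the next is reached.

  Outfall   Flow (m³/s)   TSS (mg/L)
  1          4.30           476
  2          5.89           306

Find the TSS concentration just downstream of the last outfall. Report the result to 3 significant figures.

95.3 mg/L

Outfall 1: combined Q = 39.70 m³/s; C = (35.40·14.00 + 4.300·476.0)/39.70 = 64.04 mg/L.
Outfall 2: combined Q = 45.59 m³/s; C = (39.70·64.04 + 5.890·306.0)/45.59 = 95.30 mg/L.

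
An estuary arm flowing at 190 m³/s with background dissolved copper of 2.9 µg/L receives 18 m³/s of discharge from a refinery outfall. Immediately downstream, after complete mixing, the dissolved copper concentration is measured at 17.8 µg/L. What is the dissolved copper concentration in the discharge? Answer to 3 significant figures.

175 µg/L

Mass balance: 190.0·2.900 + 18.00·Cₑ = 208.0·17.80
→ Cₑ = (208.0·17.80 − 190.0·2.900) / 18.00 = 175.1 µg/L.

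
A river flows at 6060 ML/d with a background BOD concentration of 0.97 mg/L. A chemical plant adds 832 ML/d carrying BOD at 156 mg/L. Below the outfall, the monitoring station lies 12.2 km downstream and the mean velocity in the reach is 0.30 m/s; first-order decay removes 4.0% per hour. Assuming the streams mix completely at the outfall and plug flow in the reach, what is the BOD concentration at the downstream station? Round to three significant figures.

12.4 mg/L

Mass balance: C = (6060·0.9700 + 832.0·156.0) / 6892 = 135700/6892 = 19.69 mg/L.
Travel time t = 12.2·1000 / 0.30 = 40670 s = 11.30 h.
4.0%/h lost → k = −ln(1 − 0.04) = 0.04082 h⁻¹.
After decay, C = 19.69 × e^(−kt) = 19.69 × 0.6306 = 12.41 mg/L.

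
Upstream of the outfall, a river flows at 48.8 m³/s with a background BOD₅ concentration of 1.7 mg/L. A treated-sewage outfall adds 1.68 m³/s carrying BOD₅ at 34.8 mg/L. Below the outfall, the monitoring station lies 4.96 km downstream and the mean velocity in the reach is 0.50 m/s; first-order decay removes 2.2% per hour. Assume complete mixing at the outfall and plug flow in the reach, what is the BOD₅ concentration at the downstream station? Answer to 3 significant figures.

After mixing, C = (48.80·1.700 + 1.680·34.80) / 50.48 = 141.4/50.48 = 2.802 mg/L.
Travel time t = 4.96·1000 / 0.50 = 9920 s = 2.756 h.
2.2%/h lost → k = −ln(1 − 0.022) = 0.02225 h⁻¹.
Applying C = C₀e^(−kt): 2.802 × 0.9405 = 2.635 mg/L.

2.64 mg/L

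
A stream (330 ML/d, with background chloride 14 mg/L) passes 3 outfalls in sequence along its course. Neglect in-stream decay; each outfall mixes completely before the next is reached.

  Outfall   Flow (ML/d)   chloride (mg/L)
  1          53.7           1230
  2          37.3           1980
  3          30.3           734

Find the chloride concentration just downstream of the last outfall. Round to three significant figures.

370 mg/L

After outfall 1: Q = 330.0 + 53.70 = 383.7 ML/d; C = (330.0·14.00 + 53.70·1230)/383.7 = 184.2 mg/L.
After outfall 2: Q = 383.7 + 37.30 = 421.0 ML/d; C = (383.7·184.2 + 37.30·1980)/421.0 = 343.3 mg/L.
After outfall 3: Q = 421.0 + 30.30 = 451.3 ML/d; C = (421.0·343.3 + 30.30·734.0)/451.3 = 369.5 mg/L.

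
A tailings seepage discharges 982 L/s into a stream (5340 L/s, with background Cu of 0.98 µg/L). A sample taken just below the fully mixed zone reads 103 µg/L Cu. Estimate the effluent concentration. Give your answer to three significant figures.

658 µg/L

Mass balance: 5340·0.9800 + 982.0·Cₑ = 6322·103.0
→ Cₑ = (6322·103.0 − 5340·0.9800) / 982.0 = 657.8 µg/L.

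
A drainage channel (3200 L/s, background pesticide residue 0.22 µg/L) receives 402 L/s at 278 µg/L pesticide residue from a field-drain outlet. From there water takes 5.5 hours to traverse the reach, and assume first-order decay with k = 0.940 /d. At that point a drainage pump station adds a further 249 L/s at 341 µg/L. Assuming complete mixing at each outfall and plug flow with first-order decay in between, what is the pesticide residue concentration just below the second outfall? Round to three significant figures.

45.6 µg/L

After mixing, C = (3200·0.2200 + 402.0·278.0) / 3602 = 112500/3602 = 31.22 µg/L; combined flow 3602 L/s.
First-order decay: C = 31.22·exp(−k·t) = 31.22·0.8062 = 25.17 µg/L.
At the second outfall, C = (3602·25.17 + 249.0·341.0) / (3602 + 249.0) = 45.59 µg/L.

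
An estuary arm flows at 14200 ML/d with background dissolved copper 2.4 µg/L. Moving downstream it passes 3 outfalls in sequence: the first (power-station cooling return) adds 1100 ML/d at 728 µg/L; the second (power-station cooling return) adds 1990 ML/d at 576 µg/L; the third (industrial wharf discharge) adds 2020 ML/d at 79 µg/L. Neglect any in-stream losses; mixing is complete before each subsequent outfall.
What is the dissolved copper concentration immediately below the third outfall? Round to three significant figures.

111 µg/L

Below outfall 1: Q → 15300 ML/d, C = (14200·2.400 + 1100·728.0)/15300 = 54.57 µg/L.
Below outfall 2: Q → 17290 ML/d, C = (15300·54.57 + 1990·576.0)/17290 = 114.6 µg/L.
Below outfall 3: Q → 19310 ML/d, C = (17290·114.6 + 2020·79.00)/19310 = 110.9 µg/L.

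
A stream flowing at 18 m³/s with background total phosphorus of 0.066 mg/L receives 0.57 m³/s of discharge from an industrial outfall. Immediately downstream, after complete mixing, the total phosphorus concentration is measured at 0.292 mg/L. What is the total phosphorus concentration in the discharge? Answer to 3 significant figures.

Mass balance: 18.00·0.06600 + 0.5700·Cₑ = 18.57·0.2920
→ Cₑ = (18.57·0.2920 − 18.00·0.06600) / 0.5700 = 7.429 mg/L.

7.43 mg/L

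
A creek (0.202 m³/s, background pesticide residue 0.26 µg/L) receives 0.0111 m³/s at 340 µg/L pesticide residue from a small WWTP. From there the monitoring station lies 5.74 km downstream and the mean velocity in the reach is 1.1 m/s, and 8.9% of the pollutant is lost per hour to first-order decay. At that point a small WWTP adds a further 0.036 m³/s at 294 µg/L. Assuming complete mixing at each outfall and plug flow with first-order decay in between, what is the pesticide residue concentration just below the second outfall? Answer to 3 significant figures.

Mass balance: C = (0.2020·0.2600 + 0.01110·340.0) / 0.2131 = 3.827/0.2131 = 17.96 µg/L; combined flow 0.2131 m³/s.
Travel time t = 5.74·1000 / 1.1 = 5218 s = 1.449 h.
8.9%/h lost → k = −ln(1 − 0.089) = 0.09321 h⁻¹.
Decay over the reach: 17.96·exp(−kt) = 17.96·0.8736 = 15.69 µg/L.
At the second outfall, C = (0.2131·15.69 + 0.03600·294.0) / (0.2131 + 0.03600) = 55.91 µg/L.

55.9 µg/L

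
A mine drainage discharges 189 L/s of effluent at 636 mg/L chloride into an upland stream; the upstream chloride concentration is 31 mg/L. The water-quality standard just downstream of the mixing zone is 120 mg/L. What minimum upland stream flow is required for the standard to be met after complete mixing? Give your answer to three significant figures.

1100 L/s

Set C_mix = 120: (Q·31.00 + 189.0·636.0) / (Q + 189.0) = 120
→ Q = 189.0·(636.0 − 120)/(120 − 31.00) = 1096 L/s.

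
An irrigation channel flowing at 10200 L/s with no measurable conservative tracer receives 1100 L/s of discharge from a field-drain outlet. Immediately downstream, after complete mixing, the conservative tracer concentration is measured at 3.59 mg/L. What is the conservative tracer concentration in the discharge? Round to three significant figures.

Mass balance: 10200·0 + 1100·Cₑ = 11300·3.590
→ Cₑ = (11300·3.590 − 10200·0) / 1100 = 36.88 mg/L.

36.9 mg/L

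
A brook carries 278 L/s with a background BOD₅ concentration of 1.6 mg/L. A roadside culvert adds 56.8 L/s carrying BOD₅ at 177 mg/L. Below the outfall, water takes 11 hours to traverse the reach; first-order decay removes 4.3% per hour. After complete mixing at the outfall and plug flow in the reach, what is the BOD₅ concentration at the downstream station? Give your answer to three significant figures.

Conservation of mass: C = (278.0·1.600 + 56.80·177.0) / 334.8 = 10500/334.8 = 31.36 mg/L.
4.3%/h lost → k = −ln(1 − 0.043) = 0.04395 h⁻¹.
Applying C = C₀e^(−kt): 31.36 × 0.6166 = 19.34 mg/L.

19.3 mg/L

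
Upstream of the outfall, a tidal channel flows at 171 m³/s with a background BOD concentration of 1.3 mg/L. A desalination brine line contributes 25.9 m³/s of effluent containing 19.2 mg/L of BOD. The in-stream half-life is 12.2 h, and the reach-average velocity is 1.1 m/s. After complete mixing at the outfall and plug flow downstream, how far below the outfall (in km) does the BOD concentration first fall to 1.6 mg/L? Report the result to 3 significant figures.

After mixing, C = (171.0·1.300 + 25.90·19.20) / 196.9 = 719.6/196.9 = 3.655 mg/L.
Half-life 12.2 h → k = ln 2 / 12.2 = 0.05682 h⁻¹ = 1.364 d⁻¹.
Set 3.655·exp(−k·t) = 1.6 → t = ln(3.655/1.6)/k = 52340 s = 14.54 h.
Distance = v·t = 1.1·52340 = 57570 m = 57.57 km.

57.6 km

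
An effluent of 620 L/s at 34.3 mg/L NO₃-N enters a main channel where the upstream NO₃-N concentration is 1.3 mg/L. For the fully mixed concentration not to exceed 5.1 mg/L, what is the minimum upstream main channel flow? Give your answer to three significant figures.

Set C_mix = 5.1: (Q·1.300 + 620.0·34.30) / (Q + 620.0) = 5.1
→ Q = 620.0·(34.30 − 5.1)/(5.1 − 1.300) = 4764 L/s.

4760 L/s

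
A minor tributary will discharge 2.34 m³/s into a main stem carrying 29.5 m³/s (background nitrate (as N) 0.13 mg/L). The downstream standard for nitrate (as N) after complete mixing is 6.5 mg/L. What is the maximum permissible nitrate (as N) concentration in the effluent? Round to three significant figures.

At the limit, (Qr·Cr + Qe·Cₑ)/(Qr + Qe) = 6.5:
Cₑ = (31.84·6.5 − 29.50·0.1300) / 2.340 = 86.81 mg/L.

86.8 mg/L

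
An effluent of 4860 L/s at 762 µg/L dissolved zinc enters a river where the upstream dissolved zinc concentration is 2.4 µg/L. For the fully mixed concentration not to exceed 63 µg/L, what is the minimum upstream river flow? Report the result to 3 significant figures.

56100 L/s

Set C_mix = 63: (Q·2.400 + 4860·762.0) / (Q + 4860) = 63
→ Q = 4860·(762.0 − 63)/(63 − 2.400) = 56060 L/s.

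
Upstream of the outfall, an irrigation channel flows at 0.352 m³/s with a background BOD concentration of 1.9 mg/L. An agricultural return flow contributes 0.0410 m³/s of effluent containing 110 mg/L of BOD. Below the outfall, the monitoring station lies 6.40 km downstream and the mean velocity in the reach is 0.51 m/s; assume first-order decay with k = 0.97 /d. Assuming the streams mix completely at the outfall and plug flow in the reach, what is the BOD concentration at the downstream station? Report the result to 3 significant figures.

Mass balance: C = (0.3520·1.900 + 0.04100·110.0) / 0.3930 = 5.179/0.3930 = 13.18 mg/L.
Travel time t = 6.40·1000 / 0.51 = 12550 s = 3.486 h.
Applying C = C₀e^(−kt): 13.18 × 0.8686 = 11.45 mg/L.

11.4 mg/L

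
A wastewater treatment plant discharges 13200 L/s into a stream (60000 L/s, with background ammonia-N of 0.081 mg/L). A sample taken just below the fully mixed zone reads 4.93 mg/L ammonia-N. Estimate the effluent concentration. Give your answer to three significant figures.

Mass balance: 60000·0.08100 + 13200·Cₑ = 73200·4.930
→ Cₑ = (73200·4.930 − 60000·0.08100) / 13200 = 26.97 mg/L.

27.0 mg/L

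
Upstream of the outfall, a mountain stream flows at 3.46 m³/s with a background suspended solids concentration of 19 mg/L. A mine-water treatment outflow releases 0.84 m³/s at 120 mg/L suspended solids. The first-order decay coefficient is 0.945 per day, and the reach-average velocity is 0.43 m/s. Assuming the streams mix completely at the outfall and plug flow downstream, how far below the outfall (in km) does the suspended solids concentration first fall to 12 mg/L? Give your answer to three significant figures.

Flow-weighted average: C = (3.460·19.00 + 0.8400·120.0) / 4.300 = 166.5/4.300 = 38.73 mg/L.
Set 38.73·exp(−k·t) = 12 → t = ln(38.73/12)/k = 107100 s = 29.76 h.
Distance = v·t = 0.43·107100 = 46070 m = 46.07 km.

46.1 km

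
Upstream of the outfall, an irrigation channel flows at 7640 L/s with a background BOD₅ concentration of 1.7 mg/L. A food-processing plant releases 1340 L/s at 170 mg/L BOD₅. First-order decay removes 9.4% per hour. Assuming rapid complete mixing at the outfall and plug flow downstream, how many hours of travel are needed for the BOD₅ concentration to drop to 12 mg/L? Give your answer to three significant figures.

8.14 h

Flow-weighted average: C = (7640·1.700 + 1340·170.0) / 8980 = 240800/8980 = 26.81 mg/L.
9.4%/h lost → k = −ln(1 − 0.094) = 0.09872 h⁻¹.
26.81·exp(−k·t) = 12 → t = ln(26.81/12)/k = 29320 s = 8.145 h.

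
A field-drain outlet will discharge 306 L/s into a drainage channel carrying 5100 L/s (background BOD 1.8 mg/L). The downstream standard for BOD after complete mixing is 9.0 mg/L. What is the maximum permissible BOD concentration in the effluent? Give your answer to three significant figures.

At the limit, (Qr·Cr + Qe·Cₑ)/(Qr + Qe) = 9.0:
Cₑ = (5406·9.0 − 5100·1.800) / 306.0 = 129.0 mg/L.

129 mg/L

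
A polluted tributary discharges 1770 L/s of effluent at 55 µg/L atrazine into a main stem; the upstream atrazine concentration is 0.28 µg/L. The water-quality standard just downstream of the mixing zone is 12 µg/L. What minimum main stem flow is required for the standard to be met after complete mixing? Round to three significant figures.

Set C_mix = 12: (Q·0.2800 + 1770·55.00) / (Q + 1770) = 12
→ Q = 1770·(55.00 − 12)/(12 − 0.2800) = 6494 L/s.

6490 L/s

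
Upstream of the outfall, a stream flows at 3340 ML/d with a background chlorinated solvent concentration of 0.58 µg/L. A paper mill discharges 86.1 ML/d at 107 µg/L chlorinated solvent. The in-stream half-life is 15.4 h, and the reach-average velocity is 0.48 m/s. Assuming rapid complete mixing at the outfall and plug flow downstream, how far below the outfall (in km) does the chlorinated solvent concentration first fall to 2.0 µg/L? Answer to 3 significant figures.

18.7 km

Mass balance: C = (3340·0.5800 + 86.10·107.0) / 3426 = 11150/3426 = 3.254 µg/L.
Half-life 15.4 h → k = ln 2 / 15.4 = 0.04501 h⁻¹ = 1.080 d⁻¹.
Set 3.254·exp(−k·t) = 2.0 → t = ln(3.254/2.0)/k = 38940 s = 10.82 h.
Distance = v·t = 0.48·38940 = 18690 m = 18.69 km.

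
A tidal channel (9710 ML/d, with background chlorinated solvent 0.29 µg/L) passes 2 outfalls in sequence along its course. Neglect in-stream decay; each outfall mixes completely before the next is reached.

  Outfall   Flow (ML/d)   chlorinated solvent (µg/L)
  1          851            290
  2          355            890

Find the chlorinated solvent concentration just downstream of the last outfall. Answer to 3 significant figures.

Outfall 1: combined Q = 10560 ML/d; C = (9710·0.2900 + 851.0·290.0)/10560 = 23.63 µg/L.
Outfall 2: combined Q = 10920 ML/d; C = (10560·23.63 + 355.0·890.0)/10920 = 51.81 µg/L.

51.8 µg/L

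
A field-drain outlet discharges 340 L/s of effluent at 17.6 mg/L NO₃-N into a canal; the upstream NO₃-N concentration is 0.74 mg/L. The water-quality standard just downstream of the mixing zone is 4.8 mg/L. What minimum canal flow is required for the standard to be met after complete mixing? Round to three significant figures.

1070 L/s

Set C_mix = 4.8: (Q·0.7400 + 340.0·17.60) / (Q + 340.0) = 4.8
→ Q = 340.0·(17.60 − 4.8)/(4.8 − 0.7400) = 1072 L/s.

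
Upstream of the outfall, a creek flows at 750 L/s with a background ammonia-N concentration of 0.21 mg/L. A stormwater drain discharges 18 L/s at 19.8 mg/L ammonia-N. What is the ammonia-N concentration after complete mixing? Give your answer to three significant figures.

Mixed concentration C = ΣQC/ΣQ = (750.0·0.2100 + 18.00·19.80) / 768.0 = 513.9/768.0 = 0.6691 mg/L.

0.669 mg/L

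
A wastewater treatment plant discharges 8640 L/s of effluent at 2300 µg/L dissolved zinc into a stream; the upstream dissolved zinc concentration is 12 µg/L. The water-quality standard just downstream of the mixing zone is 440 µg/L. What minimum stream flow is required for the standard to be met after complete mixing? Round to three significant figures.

37500 L/s

Set C_mix = 440: (Q·12.00 + 8640·2300) / (Q + 8640) = 440
→ Q = 8640·(2300 − 440)/(440 − 12.00) = 37550 L/s.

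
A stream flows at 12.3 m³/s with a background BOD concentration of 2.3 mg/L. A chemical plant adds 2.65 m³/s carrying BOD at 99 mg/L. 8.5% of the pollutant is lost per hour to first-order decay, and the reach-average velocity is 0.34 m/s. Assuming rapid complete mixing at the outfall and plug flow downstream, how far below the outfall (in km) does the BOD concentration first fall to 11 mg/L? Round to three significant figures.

Mixed concentration C = ΣQC/ΣQ = (12.30·2.300 + 2.650·99.00) / 14.95 = 290.6/14.95 = 19.44 mg/L.
8.5%/h lost → k = −ln(1 − 0.085) = 0.08883 h⁻¹.
Set 19.44·exp(−k·t) = 11 → t = ln(19.44/11)/k = 23080 s = 6.411 h.
Distance = v·t = 0.34·23080 = 7847 m = 7.847 km.

7.85 km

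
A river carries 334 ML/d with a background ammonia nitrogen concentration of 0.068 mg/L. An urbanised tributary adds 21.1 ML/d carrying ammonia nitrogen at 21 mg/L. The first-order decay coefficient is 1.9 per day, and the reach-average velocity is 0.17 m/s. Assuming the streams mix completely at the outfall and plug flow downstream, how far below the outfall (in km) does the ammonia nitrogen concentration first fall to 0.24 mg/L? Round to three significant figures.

13.1 km

Mixed concentration C = ΣQC/ΣQ = (334.0·0.06800 + 21.10·21.00) / 355.1 = 465.8/355.1 = 1.312 mg/L.
Set 1.312·exp(−k·t) = 0.24 → t = ln(1.312/0.24)/k = 77240 s = 21.45 h.
Distance = v·t = 0.17·77240 = 13130 m = 13.13 km.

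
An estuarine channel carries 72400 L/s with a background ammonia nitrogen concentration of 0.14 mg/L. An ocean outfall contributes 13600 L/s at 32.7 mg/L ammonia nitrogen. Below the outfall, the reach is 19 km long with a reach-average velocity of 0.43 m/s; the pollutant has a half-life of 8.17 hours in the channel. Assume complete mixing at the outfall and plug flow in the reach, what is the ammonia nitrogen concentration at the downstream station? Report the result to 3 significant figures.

1.87 mg/L

Mixed concentration C = ΣQC/ΣQ = (72400·0.1400 + 13600·32.70) / 86000 = 454900/86000 = 5.289 mg/L.
Travel time t = 19·1000 / 0.43 = 44190 s = 12.27 h.
Half-life 8.17 h → k = ln 2 / 8.17 = 0.08484 h⁻¹ = 2.036 d⁻¹.
First-order decay: C = 5.289·exp(−k·t) = 5.289·0.3530 = 1.867 mg/L.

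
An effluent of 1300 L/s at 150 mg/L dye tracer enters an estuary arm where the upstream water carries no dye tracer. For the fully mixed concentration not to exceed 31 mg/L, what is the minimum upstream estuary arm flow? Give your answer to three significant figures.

4990 L/s

Set C_mix = 31: (Q·0 + 1300·150.0) / (Q + 1300) = 31
→ Q = 1300·(150.0 − 31)/(31 − 0) = 4990 L/s.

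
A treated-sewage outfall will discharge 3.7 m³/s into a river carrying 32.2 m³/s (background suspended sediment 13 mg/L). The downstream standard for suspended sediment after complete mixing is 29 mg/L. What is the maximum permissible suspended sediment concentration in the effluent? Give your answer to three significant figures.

At the limit, (Qr·Cr + Qe·Cₑ)/(Qr + Qe) = 29:
Cₑ = (35.90·29 − 32.20·13.00) / 3.700 = 168.2 mg/L.

168 mg/L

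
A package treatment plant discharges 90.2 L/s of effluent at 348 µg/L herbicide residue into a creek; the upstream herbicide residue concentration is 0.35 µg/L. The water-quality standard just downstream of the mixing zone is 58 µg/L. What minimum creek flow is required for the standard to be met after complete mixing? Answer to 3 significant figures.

454 L/s

Set C_mix = 58: (Q·0.3500 + 90.20·348.0) / (Q + 90.20) = 58
→ Q = 90.20·(348.0 − 58)/(58 − 0.3500) = 453.7 L/s.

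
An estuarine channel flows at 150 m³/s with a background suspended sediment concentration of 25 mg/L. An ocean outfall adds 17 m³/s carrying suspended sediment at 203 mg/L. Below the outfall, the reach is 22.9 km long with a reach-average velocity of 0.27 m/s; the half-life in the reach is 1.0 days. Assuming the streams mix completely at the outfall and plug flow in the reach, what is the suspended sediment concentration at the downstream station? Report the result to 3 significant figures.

Flow-weighted average: C = (150.0·25.00 + 17.00·203.0) / 167.0 = 7201/167.0 = 43.12 mg/L.
Travel time t = 22.9·1000 / 0.27 = 84810 s = 23.56 h.
Half-life 1.0 d → k = ln 2 / 1.0 = 0.6931 d⁻¹.
First-order decay: C = 43.12·exp(−k·t) = 43.12·0.5064 = 21.84 mg/L.

21.8 mg/L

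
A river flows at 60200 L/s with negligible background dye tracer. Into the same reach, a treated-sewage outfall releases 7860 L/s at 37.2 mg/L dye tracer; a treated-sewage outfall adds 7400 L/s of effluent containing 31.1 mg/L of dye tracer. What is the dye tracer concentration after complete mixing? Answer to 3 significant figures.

Flow-weighted average: C = (60200·0 + 7860·37.20 + 7400·31.10) / 75460 = 522500/75460 = 6.925 mg/L.

6.92 mg/L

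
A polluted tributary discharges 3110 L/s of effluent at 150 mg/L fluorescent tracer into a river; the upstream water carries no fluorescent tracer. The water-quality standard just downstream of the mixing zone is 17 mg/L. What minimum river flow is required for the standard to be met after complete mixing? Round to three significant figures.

Set C_mix = 17: (Q·0 + 3110·150.0) / (Q + 3110) = 17
→ Q = 3110·(150.0 − 17)/(17 − 0) = 24330 L/s.

24300 L/s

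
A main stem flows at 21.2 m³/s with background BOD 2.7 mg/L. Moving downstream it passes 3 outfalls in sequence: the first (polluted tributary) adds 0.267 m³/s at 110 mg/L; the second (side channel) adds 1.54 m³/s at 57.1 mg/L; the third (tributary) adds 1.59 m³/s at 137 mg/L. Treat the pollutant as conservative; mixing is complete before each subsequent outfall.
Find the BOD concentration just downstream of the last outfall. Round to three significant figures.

16.0 mg/L

Below outfall 1: Q → 21.47 m³/s, C = (21.20·2.700 + 0.2670·110.0)/21.47 = 4.035 mg/L.
Below outfall 2: Q → 23.01 m³/s, C = (21.47·4.035 + 1.540·57.10)/23.01 = 7.587 mg/L.
Below outfall 3: Q → 24.60 m³/s, C = (23.01·7.587 + 1.590·137.0)/24.60 = 15.95 mg/L.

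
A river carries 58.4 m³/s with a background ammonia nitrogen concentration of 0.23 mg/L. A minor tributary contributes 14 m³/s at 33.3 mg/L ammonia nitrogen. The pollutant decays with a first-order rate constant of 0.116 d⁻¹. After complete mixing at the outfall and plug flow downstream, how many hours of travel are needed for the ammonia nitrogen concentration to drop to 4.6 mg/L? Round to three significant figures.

75.5 h

Mixed concentration C = ΣQC/ΣQ = (58.40·0.2300 + 14.00·33.30) / 72.40 = 479.6/72.40 = 6.625 mg/L.
6.625·exp(−k·t) = 4.6 → t = ln(6.625/4.6)/k = 271700 s = 75.47 h.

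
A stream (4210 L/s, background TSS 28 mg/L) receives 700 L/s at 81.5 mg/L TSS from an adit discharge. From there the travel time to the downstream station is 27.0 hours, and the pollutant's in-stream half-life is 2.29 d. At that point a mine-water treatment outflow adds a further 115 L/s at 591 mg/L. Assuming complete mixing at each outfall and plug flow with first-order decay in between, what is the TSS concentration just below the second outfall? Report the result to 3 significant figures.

Flow-weighted average: C = (4210·28.00 + 700.0·81.50) / 4910 = 174900/4910 = 35.63 mg/L; combined flow 4910 L/s.
Half-life 2.29 d → k = ln 2 / 2.29 = 0.3027 d⁻¹.
First-order decay: C = 35.63·exp(−k·t) = 35.63·0.7114 = 25.35 mg/L.
At the second outfall, C = (4910·25.35 + 115.0·591.0) / (4910 + 115.0) = 38.29 mg/L.

38.3 mg/L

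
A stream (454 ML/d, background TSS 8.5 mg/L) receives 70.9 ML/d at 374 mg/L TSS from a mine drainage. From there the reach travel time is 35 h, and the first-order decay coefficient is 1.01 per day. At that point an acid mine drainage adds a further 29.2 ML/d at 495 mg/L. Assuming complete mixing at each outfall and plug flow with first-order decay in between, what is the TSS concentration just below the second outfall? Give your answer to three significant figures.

38.7 mg/L

Mass balance: C = (454.0·8.500 + 70.90·374.0) / 524.9 = 30380/524.9 = 57.87 mg/L; combined flow 524.9 ML/d.
Decay over the reach: 57.87·exp(−kt) = 57.87·0.2293 = 13.27 mg/L.
Second outfall: C = (524.9·13.27 + 29.20·495.0)/554.1 = 38.65 mg/L.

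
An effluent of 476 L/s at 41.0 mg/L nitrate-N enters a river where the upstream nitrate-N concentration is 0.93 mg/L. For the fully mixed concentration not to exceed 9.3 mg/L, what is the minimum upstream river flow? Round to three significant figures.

1800 L/s

Set C_mix = 9.3: (Q·0.9300 + 476.0·41.00) / (Q + 476.0) = 9.3
→ Q = 476.0·(41.00 − 9.3)/(9.3 − 0.9300) = 1803 L/s.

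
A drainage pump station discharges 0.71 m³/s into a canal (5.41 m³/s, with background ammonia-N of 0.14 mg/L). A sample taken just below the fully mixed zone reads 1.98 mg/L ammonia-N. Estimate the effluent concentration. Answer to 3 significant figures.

16.0 mg/L

Mass balance: 5.410·0.1400 + 0.7100·Cₑ = 6.120·1.980
→ Cₑ = (6.120·1.980 − 5.410·0.1400) / 0.7100 = 16.00 mg/L.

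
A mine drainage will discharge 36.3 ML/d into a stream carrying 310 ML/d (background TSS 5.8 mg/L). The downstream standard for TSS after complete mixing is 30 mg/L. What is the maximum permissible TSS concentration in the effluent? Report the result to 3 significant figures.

At the limit, (Qr·Cr + Qe·Cₑ)/(Qr + Qe) = 30:
Cₑ = (346.3·30 − 310.0·5.800) / 36.30 = 236.7 mg/L.

237 mg/L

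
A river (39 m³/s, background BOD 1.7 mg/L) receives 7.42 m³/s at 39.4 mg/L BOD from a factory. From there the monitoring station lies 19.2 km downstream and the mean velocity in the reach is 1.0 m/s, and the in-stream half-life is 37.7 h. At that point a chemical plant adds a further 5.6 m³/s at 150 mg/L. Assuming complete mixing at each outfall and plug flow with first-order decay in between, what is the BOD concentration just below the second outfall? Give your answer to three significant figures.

Mixed concentration C = ΣQC/ΣQ = (39.00·1.700 + 7.420·39.40) / 46.42 = 358.6/46.42 = 7.726 mg/L; combined flow 46.42 m³/s.
Travel time t = 19.2·1000 / 1.0 = 19200 s = 5.333 h.
Half-life 37.7 h → k = ln 2 / 37.7 = 0.01839 h⁻¹ = 0.4413 d⁻¹.
After decay, C = 7.726 × e^(−kt) = 7.726 × 0.9066 = 7.005 mg/L.
At the second outfall, C = (46.42·7.005 + 5.600·150.0) / (46.42 + 5.600) = 22.40 mg/L.

22.4 mg/L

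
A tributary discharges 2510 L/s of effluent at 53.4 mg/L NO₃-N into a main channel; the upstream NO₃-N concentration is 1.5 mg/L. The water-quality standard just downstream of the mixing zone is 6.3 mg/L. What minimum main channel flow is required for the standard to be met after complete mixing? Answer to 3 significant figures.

Set C_mix = 6.3: (Q·1.500 + 2510·53.40) / (Q + 2510) = 6.3
→ Q = 2510·(53.40 − 6.3)/(6.3 − 1.500) = 24630 L/s.

24600 L/s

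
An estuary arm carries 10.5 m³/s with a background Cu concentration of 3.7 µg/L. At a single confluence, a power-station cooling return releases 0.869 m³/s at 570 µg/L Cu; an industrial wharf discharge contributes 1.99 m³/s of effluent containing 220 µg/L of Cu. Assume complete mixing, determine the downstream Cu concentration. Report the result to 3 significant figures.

72.8 µg/L

Mixed concentration C = ΣQC/ΣQ = (10.50·3.700 + 0.8690·570.0 + 1.990·220.0) / 13.36 = 972.0/13.36 = 72.76 µg/L.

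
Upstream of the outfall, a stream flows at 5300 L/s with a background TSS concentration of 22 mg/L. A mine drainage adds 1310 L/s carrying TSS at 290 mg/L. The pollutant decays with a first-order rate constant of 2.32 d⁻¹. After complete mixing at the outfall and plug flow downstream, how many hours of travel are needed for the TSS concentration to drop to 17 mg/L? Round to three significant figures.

Conservation of mass: C = (5300·22.00 + 1310·290.0) / 6610 = 496500/6610 = 75.11 mg/L.
75.11·exp(−k·t) = 17 → t = ln(75.11/17)/k = 55330 s = 15.37 h.

15.4 h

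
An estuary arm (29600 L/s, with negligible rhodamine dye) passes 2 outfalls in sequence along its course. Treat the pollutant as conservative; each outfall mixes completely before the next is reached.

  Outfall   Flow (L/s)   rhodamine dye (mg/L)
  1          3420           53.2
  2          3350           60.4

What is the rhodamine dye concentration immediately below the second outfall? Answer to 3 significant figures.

After outfall 1: Q = 29600 + 3420 = 33020 L/s; C = (29600·0 + 3420·53.20)/33020 = 5.510 mg/L.
After outfall 2: Q = 33020 + 3350 = 36370 L/s; C = (33020·5.510 + 3350·60.40)/36370 = 10.57 mg/L.

10.6 mg/L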